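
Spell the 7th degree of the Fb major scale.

Eb

Degree 7 takes the letter 6 steps above F, which is E.
In major, degree 7 sits 11 semitones above the tonic. Fb + 11 semitones is pitch class 3, spelled on E as Eb.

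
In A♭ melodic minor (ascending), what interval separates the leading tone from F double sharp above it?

augmented seventh

The leading tone of Ab melodic minor (ascending) is G.
G up to F##: letters G→F make it a seventh; 12 semitones makes it augmented.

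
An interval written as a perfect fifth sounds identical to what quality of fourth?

A perfect fifth spans 7 semitones.
A fourth spanning 7 semitones is doubly augmented (the perfect fourth is 5).

doubly augmented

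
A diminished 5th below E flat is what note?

E down a perfect fifth is A, so the target letter is A.
From Eb, a diminished fifth is 6 semitones down: A.

A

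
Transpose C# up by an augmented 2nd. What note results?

D##

C up a major second is D, so the target letter is D.
From C#, an augmented second is 3 semitones up: D##.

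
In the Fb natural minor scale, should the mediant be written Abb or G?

Abb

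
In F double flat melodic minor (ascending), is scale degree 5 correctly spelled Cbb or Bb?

Cbb

Each scale degree takes a distinct letter name. Degree 5 of a scale on F must use the letter C.
Cbb and Bb are enharmonically the same pitch, but only Cbb uses the letter C, so it is the correct spelling here.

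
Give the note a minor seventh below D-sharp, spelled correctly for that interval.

D down a major seventh is Eb, so the target letter is E.
From D#, a minor seventh is 10 semitones down: E#.

E#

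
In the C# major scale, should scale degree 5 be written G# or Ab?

G#

Each scale degree takes a distinct letter name. Degree 5 of a scale on C must use the letter G.
G# and Ab are enharmonically the same pitch, but only G# uses the letter G, so it is the correct spelling here.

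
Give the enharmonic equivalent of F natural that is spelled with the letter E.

Plain E sits 1 semitone below F, so on the letter E the same pitch needs a sharp: E#.

E#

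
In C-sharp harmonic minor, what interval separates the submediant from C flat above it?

The submediant of C# harmonic minor is A.
A up to Cb: letters A→C make it a third; 2 semitones makes it diminished.

diminished third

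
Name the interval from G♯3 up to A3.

Counting letters G–A gives a second.
G#→A = 1 semitone, 1 narrower than the major second (2), so minor.

minor second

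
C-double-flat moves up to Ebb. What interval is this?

The letter names run C→E, a span of 2 letter steps, so the interval is some kind of third.
Cbb to Ebb is 4 semitones. A major third is 4, so 4 makes it major.

major third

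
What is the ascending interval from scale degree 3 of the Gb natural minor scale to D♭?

major third

Scale degree 3 of Gb natural minor is Bbb.
Bbb up to Db: letters B→D make it a third; 4 semitones makes it major.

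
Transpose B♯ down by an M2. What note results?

A#

A second below B lands on the letter A.
A major second spans 2 semitones, so B# moves to pitch class 10. On the letter A that is A#.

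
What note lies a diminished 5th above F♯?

C

F up a perfect fifth is C, so the target letter is C.
From F#, a diminished fifth is 6 semitones up: C.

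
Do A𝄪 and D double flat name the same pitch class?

No

A## is pitch class 11; Dbb is pitch class 0.
The pitch classes differ (11 vs. 0), so they are not enharmonic equivalents.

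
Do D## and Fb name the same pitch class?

D## = pitch class 4 and Fb = pitch class 4 — the same pitch class, so they are enharmonic equivalents.

Yes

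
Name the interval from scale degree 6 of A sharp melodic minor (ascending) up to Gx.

Scale degree 6 of A# melodic minor (ascending) is F##.
F## up to G##: letters F→G make it a second; 2 semitones makes it major.

major second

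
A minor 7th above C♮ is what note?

Bb

C up a major seventh is B, so the target letter is B.
From C, a minor seventh is 10 semitones up: Bb.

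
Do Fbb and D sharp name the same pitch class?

Yes

Fbb is pitch class 3; D# is pitch class 3.
All spellings map to pitch class 3, so they are enharmonically equivalent.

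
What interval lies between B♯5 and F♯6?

diminished fifth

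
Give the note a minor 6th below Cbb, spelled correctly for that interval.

Ebb

A sixth below C lands on the letter E.
A minor sixth spans 8 semitones, so Cbb moves to pitch class 2. On the letter E that is Ebb.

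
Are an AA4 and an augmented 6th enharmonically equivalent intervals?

A doubly augmented fourth spans 7 semitones; an augmented sixth spans 10.
The spans differ, so they are not enharmonic equivalents.

No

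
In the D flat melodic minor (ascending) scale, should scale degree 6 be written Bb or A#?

Bb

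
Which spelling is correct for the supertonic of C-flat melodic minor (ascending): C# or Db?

Each scale degree takes a distinct letter name. Degree 2 of a scale on C must use the letter D.
Db and C# are enharmonically the same pitch, but only Db uses the letter D, so it is the correct spelling here.

Db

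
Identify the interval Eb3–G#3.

augmented third

Counting letters E–F–G gives a third.
Eb→G# = 5 semitones, 1 wider than the major third (4), so augmented.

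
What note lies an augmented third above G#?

G up a major third is B, so the target letter is B.
From G#, an augmented third is 5 semitones up: B##.

B##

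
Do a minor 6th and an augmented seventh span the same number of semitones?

A minor sixth spans 8 semitones; an augmented seventh spans 12.
The spans differ, so they are not enharmonic equivalents.

No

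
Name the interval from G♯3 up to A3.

minor second

The letter names run G→A, a span of 1 letter step, so the interval is some kind of second.
G# to A is 1 semitone. A major second is 2, so 1 makes it minor.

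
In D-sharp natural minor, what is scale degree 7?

C#

The D# natural minor scale runs D# E# F# G# A# B C#.
Degree 7 is C#.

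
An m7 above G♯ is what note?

A seventh above G lands on the letter F.
A minor seventh spans 10 semitones, so G# moves to pitch class 6. On the letter F that is F#.

F#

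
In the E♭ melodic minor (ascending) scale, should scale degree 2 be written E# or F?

F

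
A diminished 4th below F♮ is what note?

A fourth below F lands on the letter C.
A diminished fourth spans 4 semitones, so F moves to pitch class 1. On the letter C that is C#.

C#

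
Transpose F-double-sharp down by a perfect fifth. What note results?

A fifth below F lands on the letter B.
A perfect fifth spans 7 semitones, so F## moves to pitch class 0. On the letter B that is B#.

B#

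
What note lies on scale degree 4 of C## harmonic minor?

F##

Degree 4 takes the letter 3 steps above C, which is F.
In harmonic minor, degree 4 sits 5 semitones above the tonic. C## + 5 semitones is pitch class 7, spelled on F as F##.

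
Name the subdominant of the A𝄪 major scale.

D##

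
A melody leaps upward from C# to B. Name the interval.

minor seventh

Counting letters C–D–E–F–G–A–B gives a seventh.
C#→B = 10 semitones, 1 narrower than the major seventh (11), so minor.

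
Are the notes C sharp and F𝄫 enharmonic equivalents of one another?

No

C# is pitch class 1; Fbb is pitch class 3.
The pitch classes differ (1 vs. 3), so they are not enharmonic equivalents.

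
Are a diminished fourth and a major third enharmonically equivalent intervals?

Yes

A diminished fourth spans 4 semitones; a major third spans 4.
They are enharmonically equivalent.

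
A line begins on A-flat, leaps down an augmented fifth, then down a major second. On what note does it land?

Cbb

An augmented fifth down from Ab is Dbb (letter D, 8 semitones down).
A major second down from Dbb is Cbb (letter C, 2 semitones down).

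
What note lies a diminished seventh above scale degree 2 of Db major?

Scale degree 2 of Db major is Eb.
A diminished seventh (9 semitones) above Eb lands on the letter D, giving Dbb.

Dbb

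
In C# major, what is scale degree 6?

The C# major scale runs C# D# E# F# G# A# B#.
Degree 6 is A#.

A#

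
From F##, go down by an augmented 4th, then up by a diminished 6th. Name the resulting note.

An augmented fourth down from F## is C# (letter C, 6 semitones down).
A diminished sixth up from C# is Ab (letter A, 7 semitones up).

Ab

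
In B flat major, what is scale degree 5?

F

Degree 5 takes the letter 4 steps above B, which is F.
In major, degree 5 sits 7 semitones above the tonic. Bb + 7 semitones is pitch class 5, spelled on F as F.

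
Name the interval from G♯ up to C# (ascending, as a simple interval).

The letter names run G→C, a span of 3 letter steps, so the interval is some kind of fourth.
G# to C# is 5 semitones. A perfect fourth is 5, so 5 makes it perfect.

perfect fourth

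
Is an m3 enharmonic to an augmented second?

Yes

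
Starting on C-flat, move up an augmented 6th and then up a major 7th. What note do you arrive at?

An augmented sixth up from Cb is A (letter A, 10 semitones up).
A major seventh up from A is G# (letter G, 11 semitones up).

G#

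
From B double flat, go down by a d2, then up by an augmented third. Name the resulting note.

C##

A diminished second down from Bbb is A (letter A, 0 semitones down).
An augmented third up from A is C## (letter C, 5 semitones up).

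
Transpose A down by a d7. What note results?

A down a major seventh is Bb, so the target letter is B.
From A, a diminished seventh is 9 semitones down: B#.

B#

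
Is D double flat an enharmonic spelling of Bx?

No

Two spellings are enharmonically equivalent only if they share a pitch class.
Here Dbb → 0, B## → 1; 0 ≠ 1, so they are not.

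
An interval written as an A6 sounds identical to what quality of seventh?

minor

An augmented sixth spans 10 semitones.
A seventh spanning 10 semitones is minor (the major seventh is 11).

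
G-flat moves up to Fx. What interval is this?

doubly augmented seventh

The letter names run G→F, a span of 6 letter steps, so the interval is some kind of seventh.
Gb to F## is 13 semitones. A major seventh is 11, so 13 makes it doubly augmented.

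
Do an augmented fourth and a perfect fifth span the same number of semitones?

An augmented fourth spans 6 semitones; a perfect fifth spans 7.
The spans differ, so they are not enharmonic equivalents.

No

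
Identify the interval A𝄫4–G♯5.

The letter names run A→G, a span of 6 letter steps, so the interval is some kind of seventh.
Abb to G# is 13 semitones. A major seventh is 11, so 13 makes it doubly augmented.

doubly augmented seventh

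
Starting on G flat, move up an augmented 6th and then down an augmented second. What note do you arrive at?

An augmented sixth up from Gb is E (letter E, 10 semitones up).
An augmented second down from E is Db (letter D, 3 semitones down).

Db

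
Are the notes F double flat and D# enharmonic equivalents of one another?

Yes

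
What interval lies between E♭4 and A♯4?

doubly augmented fourth

Counting letters E–F–G–A gives a fourth.
Eb→A# = 7 semitones, 2 wider than the perfect fourth (5), so doubly augmented.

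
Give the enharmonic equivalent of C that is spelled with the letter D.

Plain D sits 2 semitones above C, so on the letter D the same pitch needs a double flat: Dbb.

Dbb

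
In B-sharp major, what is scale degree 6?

G##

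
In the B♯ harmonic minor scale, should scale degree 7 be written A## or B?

A##

Each scale degree takes a distinct letter name. Degree 7 of a scale on B must use the letter A.
A## and B are enharmonically the same pitch, but only A## uses the letter A, so it is the correct spelling here.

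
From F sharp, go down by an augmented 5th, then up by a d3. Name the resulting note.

An augmented fifth down from F# is Bb (letter B, 8 semitones down).
A diminished third up from Bb is Dbb (letter D, 2 semitones up).

Dbb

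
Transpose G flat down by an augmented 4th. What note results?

Dbb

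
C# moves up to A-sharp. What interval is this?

The letter names run C→A, a span of 5 letter steps, so the interval is some kind of sixth.
C# to A# is 9 semitones. A major sixth is 9, so 9 makes it major.

major sixth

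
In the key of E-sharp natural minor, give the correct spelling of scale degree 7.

D#

The E# natural minor scale runs E# F## G# A# B# C# D#.
Degree 7 is D#.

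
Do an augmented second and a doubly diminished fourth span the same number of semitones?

Yes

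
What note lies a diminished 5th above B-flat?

B up a perfect fifth is F#, so the target letter is F.
From Bb, a diminished fifth is 6 semitones up: Fb.

Fb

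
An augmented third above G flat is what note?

B

G up a major third is B, so the target letter is B.
From Gb, an augmented third is 5 semitones up: B.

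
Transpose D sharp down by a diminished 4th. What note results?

A##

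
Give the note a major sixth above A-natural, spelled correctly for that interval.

A up a major sixth is F#, so the target letter is F.
From A, a major sixth is 9 semitones up: F#.

F#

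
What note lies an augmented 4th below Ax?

E#

A fourth below A lands on the letter E.
An augmented fourth spans 6 semitones, so A## moves to pitch class 5. On the letter E that is E#.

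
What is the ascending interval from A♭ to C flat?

The letter names run A→C, a span of 2 letter steps, so the interval is some kind of third.
Ab to Cb is 3 semitones. A major third is 4, so 3 makes it minor.

minor third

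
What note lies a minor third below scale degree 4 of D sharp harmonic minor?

Scale degree 4 of D# harmonic minor is G#.
A minor third (3 semitones) below G# lands on the letter E, giving E#.

E#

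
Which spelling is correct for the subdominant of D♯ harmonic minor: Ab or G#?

Each scale degree takes a distinct letter name. Degree 4 of a scale on D must use the letter G.
G# and Ab are enharmonically the same pitch, but only G# uses the letter G, so it is the correct spelling here.

G#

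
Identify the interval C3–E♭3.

minor third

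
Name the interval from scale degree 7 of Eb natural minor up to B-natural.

Scale degree 7 of Eb natural minor is Db.
Db up to B: letters D→B make it a sixth; 10 semitones makes it augmented.

augmented sixth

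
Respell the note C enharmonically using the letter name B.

Plain B sits 1 semitone below C, so on the letter B the same pitch needs a sharp: B#.

B#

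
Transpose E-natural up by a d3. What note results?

A third above E lands on the letter G.
A diminished third spans 2 semitones, so E moves to pitch class 6. On the letter G that is Gb.

Gb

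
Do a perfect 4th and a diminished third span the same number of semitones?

No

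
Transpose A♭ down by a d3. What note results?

F#

A third below A lands on the letter F.
A diminished third spans 2 semitones, so Ab moves to pitch class 6. On the letter F that is F#.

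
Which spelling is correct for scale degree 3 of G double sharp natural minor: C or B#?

Each scale degree takes a distinct letter name. Degree 3 of a scale on G must use the letter B.
B# and C are enharmonically the same pitch, but only B# uses the letter B, so it is the correct spelling here.

B#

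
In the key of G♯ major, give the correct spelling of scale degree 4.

C#

The G# major scale runs G# A# B# C# D# E# F##.
Degree 4 is C#.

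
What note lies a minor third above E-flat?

Gb

A third above E lands on the letter G.
A minor third spans 3 semitones, so Eb moves to pitch class 6. On the letter G that is Gb.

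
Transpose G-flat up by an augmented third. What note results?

B

G up a major third is B, so the target letter is B.
From Gb, an augmented third is 5 semitones up: B.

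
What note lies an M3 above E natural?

G#

A third above E lands on the letter G.
A major third spans 4 semitones, so E moves to pitch class 8. On the letter G that is G#.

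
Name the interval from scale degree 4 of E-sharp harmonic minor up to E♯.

perfect fifth

Scale degree 4 of E# harmonic minor is A#.
A# up to E#: letters A→E make it a fifth; 7 semitones makes it perfect.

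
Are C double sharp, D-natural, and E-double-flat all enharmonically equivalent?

Yes

C## is pitch class 2; D is pitch class 2; Ebb is pitch class 2.
All spellings map to pitch class 2, so they are enharmonically equivalent.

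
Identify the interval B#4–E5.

diminished fourth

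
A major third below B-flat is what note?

Gb

B down a major third is G, so the target letter is G.
From Bb, a major third is 4 semitones down: Gb.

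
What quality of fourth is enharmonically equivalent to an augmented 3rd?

An augmented third spans 5 semitones.
A fourth spanning 5 semitones is perfect (the perfect fourth is 5).

perfect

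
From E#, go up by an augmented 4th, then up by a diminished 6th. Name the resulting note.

An augmented fourth up from E# is A## (letter A, 6 semitones up).
A diminished sixth up from A## is F# (letter F, 7 semitones up).

F#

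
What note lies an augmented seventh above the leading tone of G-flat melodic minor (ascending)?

The leading tone of Gb melodic minor (ascending) is F.
An augmented seventh (12 semitones) above F lands on the letter E, giving E#.

E#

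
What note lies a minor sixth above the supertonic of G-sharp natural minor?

F#

The supertonic of G# natural minor is A#.
A minor sixth (8 semitones) above A# lands on the letter F, giving F#.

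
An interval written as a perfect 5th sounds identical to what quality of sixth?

diminished

A perfect fifth spans 7 semitones.
A sixth spanning 7 semitones is diminished (the major sixth is 9).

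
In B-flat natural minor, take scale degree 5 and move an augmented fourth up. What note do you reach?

Scale degree 5 of Bb natural minor is F.
An augmented fourth (6 semitones) above F lands on the letter B, giving B.

B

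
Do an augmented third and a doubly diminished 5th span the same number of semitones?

An augmented third spans 5 semitones; a doubly diminished fifth spans 5.
They are enharmonically equivalent.

Yes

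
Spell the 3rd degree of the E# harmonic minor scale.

Degree 3 takes the letter 2 steps above E, which is G.
In harmonic minor, degree 3 sits 3 semitones above the tonic. E# + 3 semitones is pitch class 8, spelled on G as G#.

G#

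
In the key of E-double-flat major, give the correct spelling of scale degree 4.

The Ebb major scale runs Ebb Fb Gb Abb Bbb Cb Db.
Degree 4 is Abb.

Abb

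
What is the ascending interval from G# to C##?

augmented fourth

Counting letters G–A–B–C gives a fourth.
G#→C## = 6 semitones, 1 wider than the perfect fourth (5), so augmented.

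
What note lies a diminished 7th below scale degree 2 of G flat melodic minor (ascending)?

Scale degree 2 of Gb melodic minor (ascending) is Ab.
A diminished seventh (9 semitones) below Ab lands on the letter B, giving B.

B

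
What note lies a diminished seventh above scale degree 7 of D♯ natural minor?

Bb

Scale degree 7 of D# natural minor is C#.
A diminished seventh (9 semitones) above C# lands on the letter B, giving Bb.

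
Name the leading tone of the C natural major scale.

The C major scale runs C D E F G A B.
Degree 7 is B.

B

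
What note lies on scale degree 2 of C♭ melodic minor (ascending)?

The Cb melodic minor (ascending) scale runs Cb Db Ebb Fb Gb Ab Bb.
Degree 2 is Db.

Db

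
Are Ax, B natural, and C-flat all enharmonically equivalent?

A## is pitch class 11; B is pitch class 11; Cb is pitch class 11.
All spellings map to pitch class 11, so they are enharmonically equivalent.

Yes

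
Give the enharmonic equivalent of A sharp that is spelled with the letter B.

Bb

Plain B sits 1 semitone above A#, so on the letter B the same pitch needs a flat: Bb.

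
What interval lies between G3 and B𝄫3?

Counting letters G–A–B gives a third.
G→Bbb = 2 semitones, 2 narrower than the major third (4), so diminished.

diminished third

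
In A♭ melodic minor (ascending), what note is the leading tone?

G

The Ab melodic minor (ascending) scale runs Ab Bb Cb Db Eb F G.
Degree 7 is G.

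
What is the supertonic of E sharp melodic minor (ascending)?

F##

The E# melodic minor (ascending) scale runs E# F## G# A# B# C## D##.
Degree 2 is F##.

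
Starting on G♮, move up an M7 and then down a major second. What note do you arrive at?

A major seventh up from G is F# (letter F, 11 semitones up).
A major second down from F# is E (letter E, 2 semitones down).

E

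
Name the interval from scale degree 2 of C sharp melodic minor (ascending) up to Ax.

augmented fifth

Scale degree 2 of C# melodic minor (ascending) is D#.
D# up to A##: letters D→A make it a fifth; 8 semitones makes it augmented.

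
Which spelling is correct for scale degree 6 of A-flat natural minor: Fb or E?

Fb

Each scale degree takes a distinct letter name. Degree 6 of a scale on A must use the letter F.
Fb and E are enharmonically the same pitch, but only Fb uses the letter F, so it is the correct spelling here.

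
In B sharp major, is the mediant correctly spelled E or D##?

Each scale degree takes a distinct letter name. Degree 3 of a scale on B must use the letter D.
D## and E are enharmonically the same pitch, but only D## uses the letter D, so it is the correct spelling here.

D##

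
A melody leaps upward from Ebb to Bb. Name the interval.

The letter names run E→B, a span of 4 letter steps, so the interval is some kind of fifth.
Ebb to Bb is 8 semitones. A perfect fifth is 7, so 8 makes it augmented.

augmented fifth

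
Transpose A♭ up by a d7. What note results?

A seventh above A lands on the letter G.
A diminished seventh spans 9 semitones, so Ab moves to pitch class 5. On the letter G that is Gbb.

Gbb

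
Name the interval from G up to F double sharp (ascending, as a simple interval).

The letter names run G→F, a span of 6 letter steps, so the interval is some kind of seventh.
G to F## is 12 semitones. A major seventh is 11, so 12 makes it augmented.

augmented seventh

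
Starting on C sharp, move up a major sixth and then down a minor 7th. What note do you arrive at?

A major sixth up from C# is A# (letter A, 9 semitones up).
A minor seventh down from A# is B# (letter B, 10 semitones down).

B#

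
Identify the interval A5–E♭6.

The letter names run A→E, a span of 4 letter steps, so the interval is some kind of fifth.
A to Eb is 6 semitones. A perfect fifth is 7, so 6 makes it diminished.

diminished fifth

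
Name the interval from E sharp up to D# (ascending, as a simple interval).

The letter names run E→D, a span of 6 letter steps, so the interval is some kind of seventh.
E# to D# is 10 semitones. A major seventh is 11, so 10 makes it minor.

minor seventh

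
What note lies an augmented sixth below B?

Db

B down a major sixth is D, so the target letter is D.
From B, an augmented sixth is 10 semitones down: Db.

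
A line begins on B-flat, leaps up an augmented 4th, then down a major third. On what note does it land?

An augmented fourth up from Bb is E (letter E, 6 semitones up).
A major third down from E is C (letter C, 4 semitones down).

C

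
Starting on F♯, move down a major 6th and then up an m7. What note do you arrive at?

G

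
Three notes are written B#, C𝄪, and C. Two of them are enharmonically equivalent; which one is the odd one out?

In 12-tone equal temperament, enharmonic equivalents share a pitch class. B# is pitch class 0; C## is pitch class 2; C is pitch class 0.
B# and C share pitch class 0, while C## is pitch class 2.

C##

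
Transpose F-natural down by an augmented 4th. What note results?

A fourth below F lands on the letter C.
An augmented fourth spans 6 semitones, so F moves to pitch class 11. On the letter C that is Cb.

Cb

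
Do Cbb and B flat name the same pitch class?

Yes

Cbb is pitch class 10; Bb is pitch class 10.
All spellings map to pitch class 10, so they are enharmonically equivalent.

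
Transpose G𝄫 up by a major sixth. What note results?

Ebb

G up a major sixth is E, so the target letter is E.
From Gbb, a major sixth is 9 semitones up: Ebb.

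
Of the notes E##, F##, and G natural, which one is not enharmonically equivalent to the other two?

In 12-tone equal temperament, enharmonic equivalents share a pitch class. E## is pitch class 6; F## is pitch class 7; G is pitch class 7.
F## and G share pitch class 7, while E## is pitch class 6.

E##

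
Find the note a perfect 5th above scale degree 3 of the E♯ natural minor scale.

Scale degree 3 of E# natural minor is G#.
A perfect fifth (7 semitones) above G# lands on the letter D, giving D#.

D#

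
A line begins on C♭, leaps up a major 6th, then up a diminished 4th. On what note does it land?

A major sixth up from Cb is Ab (letter A, 9 semitones up).
A diminished fourth up from Ab is Dbb (letter D, 4 semitones up).

Dbb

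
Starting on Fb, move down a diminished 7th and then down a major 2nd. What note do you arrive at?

F

A diminished seventh down from Fb is G (letter G, 9 semitones down).
A major second down from G is F (letter F, 2 semitones down).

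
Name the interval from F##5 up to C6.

doubly diminished fifth

Counting letters F–G–A–B–C gives a fifth.
F##→C = 5 semitones, 2 narrower than the perfect fifth (7), so doubly diminished.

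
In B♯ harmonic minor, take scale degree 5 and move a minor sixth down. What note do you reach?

A##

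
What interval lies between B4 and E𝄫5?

doubly diminished fourth

Counting letters B–C–D–E gives a fourth.
B→Ebb = 3 semitones, 2 narrower than the perfect fourth (5), so doubly diminished.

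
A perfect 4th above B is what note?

E

A fourth above B lands on the letter E.
A perfect fourth spans 5 semitones, so B moves to pitch class 4. On the letter E that is E.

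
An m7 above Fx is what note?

E#

F up a major seventh is E, so the target letter is E.
From F##, a minor seventh is 10 semitones up: E#.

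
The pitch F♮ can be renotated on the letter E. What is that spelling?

E#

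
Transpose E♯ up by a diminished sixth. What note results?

A sixth above E lands on the letter C.
A diminished sixth spans 7 semitones, so E# moves to pitch class 0. On the letter C that is C.

C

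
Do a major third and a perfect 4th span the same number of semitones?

A major third spans 4 semitones; a perfect fourth spans 5.
The spans differ, so they are not enharmonic equivalents.

No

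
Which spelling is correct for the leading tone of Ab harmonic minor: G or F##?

G

Each scale degree takes a distinct letter name. Degree 7 of a scale on A must use the letter G.
G and F## are enharmonically the same pitch, but only G uses the letter G, so it is the correct spelling here.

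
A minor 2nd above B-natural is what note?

A second above B lands on the letter C.
A minor second spans 1 semitone, so B moves to pitch class 0. On the letter C that is C.

C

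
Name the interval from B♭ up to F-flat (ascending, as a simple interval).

diminished fifth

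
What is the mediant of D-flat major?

The Db major scale runs Db Eb F Gb Ab Bb C.
Degree 3 is F.

F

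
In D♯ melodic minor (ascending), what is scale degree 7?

C##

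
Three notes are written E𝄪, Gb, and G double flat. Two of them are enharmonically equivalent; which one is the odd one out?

In 12-tone equal temperament, enharmonic equivalents share a pitch class. E## is pitch class 6; Gb is pitch class 6; Gbb is pitch class 5.
E## and Gb share pitch class 6, while Gbb is pitch class 5.

Gbb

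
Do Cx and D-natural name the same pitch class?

C## = pitch class 2 and D = pitch class 2 — the same pitch class, so they are enharmonic equivalents.

Yes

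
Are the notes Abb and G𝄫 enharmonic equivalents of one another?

No

Abb is pitch class 7; Gbb is pitch class 5.
The pitch classes differ (7 vs. 5), so they are not enharmonic equivalents.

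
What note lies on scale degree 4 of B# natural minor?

The B# natural minor scale runs B# C## D# E# F## G# A#.
Degree 4 is E#.

E#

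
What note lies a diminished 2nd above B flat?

B up a major second is C#, so the target letter is C.
From Bb, a diminished second is 0 semitones up: Cbb.

Cbb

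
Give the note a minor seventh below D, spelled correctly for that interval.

A seventh below D lands on the letter E.
A minor seventh spans 10 semitones, so D moves to pitch class 4. On the letter E that is E.

E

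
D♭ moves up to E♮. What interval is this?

Counting letters D–E gives a second.
Db→E = 3 semitones, 1 wider than the major second (2), so augmented.

augmented second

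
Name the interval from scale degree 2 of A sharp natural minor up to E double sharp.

augmented fourth

Scale degree 2 of A# natural minor is B#.
B# up to E##: letters B→E make it a fourth; 6 semitones makes it augmented.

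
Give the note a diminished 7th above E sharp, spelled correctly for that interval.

A seventh above E lands on the letter D.
A diminished seventh spans 9 semitones, so E# moves to pitch class 2. On the letter D that is D.

D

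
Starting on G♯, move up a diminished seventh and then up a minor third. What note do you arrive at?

Ab

A diminished seventh up from G# is F (letter F, 9 semitones up).
A minor third up from F is Ab (letter A, 3 semitones up).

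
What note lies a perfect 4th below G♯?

G down a perfect fourth is D, so the target letter is D.
From G#, a perfect fourth is 5 semitones down: D#.

D#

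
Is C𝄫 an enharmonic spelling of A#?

Cbb is pitch class 10; A# is pitch class 10.
All spellings map to pitch class 10, so they are enharmonically equivalent.

Yes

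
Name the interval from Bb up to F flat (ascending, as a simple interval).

Counting letters B–C–D–E–F gives a fifth.
Bb→Fb = 6 semitones, 1 narrower than the perfect fifth (7), so diminished.

diminished fifth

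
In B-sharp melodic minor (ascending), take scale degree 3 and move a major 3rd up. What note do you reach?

Scale degree 3 of B# melodic minor (ascending) is D#.
A major third (4 semitones) above D# lands on the letter F, giving F##.

F##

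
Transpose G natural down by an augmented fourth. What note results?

Db

G down a perfect fourth is D, so the target letter is D.
From G, an augmented fourth is 6 semitones down: Db.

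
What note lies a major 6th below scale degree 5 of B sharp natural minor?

A#

Scale degree 5 of B# natural minor is F##.
A major sixth (9 semitones) below F## lands on the letter A, giving A#.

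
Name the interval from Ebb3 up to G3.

The letter names run E→G, a span of 2 letter steps, so the interval is some kind of third.
Ebb to G is 5 semitones. A major third is 4, so 5 makes it augmented.

augmented third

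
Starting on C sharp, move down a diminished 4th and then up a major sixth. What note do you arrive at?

E##

A diminished fourth down from C# is G## (letter G, 4 semitones down).
A major sixth up from G## is E## (letter E, 9 semitones up).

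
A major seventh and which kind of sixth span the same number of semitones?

A major seventh spans 11 semitones.
A sixth spanning 11 semitones is doubly augmented (the major sixth is 9).

doubly augmented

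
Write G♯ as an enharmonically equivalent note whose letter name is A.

Ab

Plain A sits 1 semitone above G#, so on the letter A the same pitch needs a flat: Ab.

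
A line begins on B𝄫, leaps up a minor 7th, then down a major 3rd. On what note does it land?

A minor seventh up from Bbb is Abb (letter A, 10 semitones up).
A major third down from Abb is Fbb (letter F, 4 semitones down).

Fbb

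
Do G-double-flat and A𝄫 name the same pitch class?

No

Two spellings are enharmonically equivalent only if they share a pitch class.
Here Gbb → 5, Abb → 7; 5 ≠ 7, so they are not.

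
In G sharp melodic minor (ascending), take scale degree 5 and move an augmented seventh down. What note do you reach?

Eb

Scale degree 5 of G# melodic minor (ascending) is D#.
An augmented seventh (12 semitones) below D# lands on the letter E, giving Eb.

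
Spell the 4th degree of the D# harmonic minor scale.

G#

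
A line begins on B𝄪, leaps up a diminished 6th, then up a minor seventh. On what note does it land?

F#

A diminished sixth up from B## is G# (letter G, 7 semitones up).
A minor seventh up from G# is F# (letter F, 10 semitones up).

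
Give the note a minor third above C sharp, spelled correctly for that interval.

E

A third above C lands on the letter E.
A minor third spans 3 semitones, so C# moves to pitch class 4. On the letter E that is E.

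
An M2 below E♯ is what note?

D#

E down a major second is D, so the target letter is D.
From E#, a major second is 2 semitones down: D#.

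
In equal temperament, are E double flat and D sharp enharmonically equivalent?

Two spellings are enharmonically equivalent only if they share a pitch class.
Here Ebb → 2, D# → 3; 2 ≠ 3, so they are not.

No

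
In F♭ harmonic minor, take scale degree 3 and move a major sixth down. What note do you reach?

Scale degree 3 of Fb harmonic minor is Abb.
A major sixth (9 semitones) below Abb lands on the letter C, giving Cbb.

Cbb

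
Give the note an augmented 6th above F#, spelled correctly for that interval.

F up a major sixth is D, so the target letter is D.
From F#, an augmented sixth is 10 semitones up: D##.

D##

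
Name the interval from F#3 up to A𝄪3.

The letter names run F→A, a span of 2 letter steps, so the interval is some kind of third.
F# to A## is 5 semitones. A major third is 4, so 5 makes it augmented.

augmented third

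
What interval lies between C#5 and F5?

diminished fourth

Counting letters C–D–E–F gives a fourth.
C#→F = 4 semitones, 1 narrower than the perfect fourth (5), so diminished.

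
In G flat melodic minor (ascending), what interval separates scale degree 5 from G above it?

augmented fourth

Scale degree 5 of Gb melodic minor (ascending) is Db.
Db up to G: letters D→G make it a fourth; 6 semitones makes it augmented.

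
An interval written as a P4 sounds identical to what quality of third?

augmented

A perfect fourth spans 5 semitones.
A third spanning 5 semitones is augmented (the major third is 4).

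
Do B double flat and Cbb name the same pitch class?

No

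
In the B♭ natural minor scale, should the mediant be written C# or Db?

Each scale degree takes a distinct letter name. Degree 3 of a scale on B must use the letter D.
Db and C# are enharmonically the same pitch, but only Db uses the letter D, so it is the correct spelling here.

Db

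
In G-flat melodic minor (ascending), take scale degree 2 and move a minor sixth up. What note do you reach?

Fb

Scale degree 2 of Gb melodic minor (ascending) is Ab.
A minor sixth (8 semitones) above Ab lands on the letter F, giving Fb.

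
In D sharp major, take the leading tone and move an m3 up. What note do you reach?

The leading tone of D# major is C##.
A minor third (3 semitones) above C## lands on the letter E, giving E#.

E#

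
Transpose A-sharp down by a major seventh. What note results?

B

A seventh below A lands on the letter B.
A major seventh spans 11 semitones, so A# moves to pitch class 11. On the letter B that is B.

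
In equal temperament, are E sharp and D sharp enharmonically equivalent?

No

E# is pitch class 5; D# is pitch class 3.
The pitch classes differ (5 vs. 3), so they are not enharmonic equivalents.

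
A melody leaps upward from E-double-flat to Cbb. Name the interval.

minor sixth

Counting letters E–F–G–A–B–C gives a sixth.
Ebb→Cbb = 8 semitones, 1 narrower than the major sixth (9), so minor.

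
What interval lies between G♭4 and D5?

augmented fifth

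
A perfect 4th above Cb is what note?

Fb

C up a perfect fourth is F, so the target letter is F.
From Cb, a perfect fourth is 5 semitones up: Fb.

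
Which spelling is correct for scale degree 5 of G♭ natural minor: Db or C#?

Db

Each scale degree takes a distinct letter name. Degree 5 of a scale on G must use the letter D.
Db and C# are enharmonically the same pitch, but only Db uses the letter D, so it is the correct spelling here.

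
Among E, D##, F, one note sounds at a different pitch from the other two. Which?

In 12-tone equal temperament, enharmonic equivalents share a pitch class. E is pitch class 4; D## is pitch class 4; F is pitch class 5.
E and D## share pitch class 4, while F is pitch class 5.

F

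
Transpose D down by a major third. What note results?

Bb

A third below D lands on the letter B.
A major third spans 4 semitones, so D moves to pitch class 10. On the letter B that is Bb.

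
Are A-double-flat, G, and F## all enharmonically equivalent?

Yes

Abb is pitch class 7; G is pitch class 7; F## is pitch class 7.
All spellings map to pitch class 7, so they are enharmonically equivalent.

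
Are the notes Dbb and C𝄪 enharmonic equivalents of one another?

Two spellings are enharmonically equivalent only if they share a pitch class.
Here Dbb → 0, C## → 2; 0 ≠ 2, so they are not.

No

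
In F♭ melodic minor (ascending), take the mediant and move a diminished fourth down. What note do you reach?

Eb

The mediant of Fb melodic minor (ascending) is Abb.
A diminished fourth (4 semitones) below Abb lands on the letter E, giving Eb.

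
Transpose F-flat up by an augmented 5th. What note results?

C

A fifth above F lands on the letter C.
An augmented fifth spans 8 semitones, so Fb moves to pitch class 0. On the letter C that is C.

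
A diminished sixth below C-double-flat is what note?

C down a major sixth is Eb, so the target letter is E.
From Cbb, a diminished sixth is 7 semitones down: Eb.

Eb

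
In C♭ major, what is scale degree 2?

Db

The Cb major scale runs Cb Db Eb Fb Gb Ab Bb.
Degree 2 is Db.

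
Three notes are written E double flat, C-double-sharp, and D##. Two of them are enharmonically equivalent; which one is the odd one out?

D##

In 12-tone equal temperament, enharmonic equivalents share a pitch class. Ebb is pitch class 2; C## is pitch class 2; D## is pitch class 4.
Ebb and C## share pitch class 2, while D## is pitch class 4.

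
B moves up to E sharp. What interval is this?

augmented fourth

The letter names run B→E, a span of 3 letter steps, so the interval is some kind of fourth.
B to E# is 6 semitones. A perfect fourth is 5, so 6 makes it augmented.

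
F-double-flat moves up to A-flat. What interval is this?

augmented third

Counting letters F–G–A gives a third.
Fbb→Ab = 5 semitones, 1 wider than the major third (4), so augmented.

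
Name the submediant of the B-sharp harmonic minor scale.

The B# harmonic minor scale runs B# C## D# E# F## G# A##.
Degree 6 is G#.

G#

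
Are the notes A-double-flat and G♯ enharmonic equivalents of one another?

No

Abb is pitch class 7; G# is pitch class 8.
The pitch classes differ (7 vs. 8), so they are not enharmonic equivalents.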